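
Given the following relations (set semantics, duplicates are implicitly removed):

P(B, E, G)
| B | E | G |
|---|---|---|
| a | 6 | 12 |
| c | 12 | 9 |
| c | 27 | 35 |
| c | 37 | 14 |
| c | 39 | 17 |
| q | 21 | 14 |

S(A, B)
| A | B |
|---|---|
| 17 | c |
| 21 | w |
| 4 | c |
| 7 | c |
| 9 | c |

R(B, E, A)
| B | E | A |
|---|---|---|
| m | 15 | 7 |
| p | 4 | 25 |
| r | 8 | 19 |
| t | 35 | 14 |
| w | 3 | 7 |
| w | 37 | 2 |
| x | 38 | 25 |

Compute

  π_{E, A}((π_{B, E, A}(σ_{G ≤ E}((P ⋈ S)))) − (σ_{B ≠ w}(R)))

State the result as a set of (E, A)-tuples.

P ⋈ S (natural join on B): {(c, 12, 9, 17), (c, 12, 9, 4), (c, 12, 9, 7), (c, 12, 9, 9), (c, 27, 35, 17), (c, 27, 35, 4), (c, 27, 35, 7), (c, 27, 35, 9), (c, 37, 14, 17), (c, 37, 14, 4), (c, 37, 14, 7), (c, 37, 14, 9), (c, 39, 17, 17), (c, 39, 17, 4), (c, 39, 17, 7), (c, 39, 17, 9)}
Filtering on G ≤ E leaves {(c, 12, 9, 17), (c, 12, 9, 4), (c, 12, 9, 7), (c, 12, 9, 9), (c, 37, 14, 17), (c, 37, 14, 4), (c, 37, 14, 7), (c, 37, 14, 9), (c, 39, 17, 17), (c, 39, 17, 4), (c, 39, 17, 7), (c, 39, 17, 9)}.
π[B, E, A]: project onto (B, E, A) → {(c, 12, 17), (c, 12, 4), (c, 12, 7), (c, 12, 9), (c, 37, 17), (c, 37, 4), (c, 37, 7), (c, 37, 9), (c, 39, 17), (c, 39, 4), (c, 39, 7), (c, 39, 9)}
Filtering on B ≠ w leaves {(m, 15, 7), (p, 4, 25), (r, 8, 19), (t, 35, 14), (x, 38, 25)}.
Difference: {(c, 12, 17), (c, 12, 4), (c, 12, 7), (c, 12, 9), (c, 37, 17), (c, 37, 4), (c, 37, 7), (c, 37, 9), (c, 39, 17), (c, 39, 4), (c, 39, 7), (c, 39, 9)} with {(m, 15, 7), (p, 4, 25), (r, 8, 19), (t, 35, 14), (x, 38, 25)} → {(c, 12, 17), (c, 12, 4), (c, 12, 7), (c, 12, 9), (c, 37, 17), (c, 37, 4), (c, 37, 7), (c, 37, 9), (c, 39, 17), (c, 39, 4), (c, 39, 7), (c, 39, 9)}
π[E, A]: project onto (E, A) → {(12, 17), (12, 4), (12, 7), (12, 9), (37, 17), (37, 4), (37, 7), (37, 9), (39, 17), (39, 4), (39, 7), (39, 9)}

{(12, 17), (12, 4), (12, 7), (12, 9), (37, 17), (37, 4), (37, 7), (37, 9), (39, 17), (39, 4), (39, 7), (39, 9)}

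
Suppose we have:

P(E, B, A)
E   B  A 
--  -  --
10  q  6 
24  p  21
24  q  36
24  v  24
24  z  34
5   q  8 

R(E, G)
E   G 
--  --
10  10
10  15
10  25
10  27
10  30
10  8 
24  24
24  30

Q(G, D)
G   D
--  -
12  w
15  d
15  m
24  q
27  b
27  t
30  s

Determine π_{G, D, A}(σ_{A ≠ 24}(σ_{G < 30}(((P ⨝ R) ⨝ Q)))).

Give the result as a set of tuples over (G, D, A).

Joining P and R on E yields {(10, q, 6, 10), (10, q, 6, 15), (10, q, 6, 25), (10, q, 6, 27), (10, q, 6, 30), (10, q, 6, 8), (24, p, 21, 24), (24, p, 21, 30), (24, q, 36, 24), (24, q, 36, 30), (24, v, 24, 24), (24, v, 24, 30), (24, z, 34, 24), (24, z, 34, 30)}.
Joining (P ⨝ R) and Q on G yields {(10, q, 6, 15, d), (10, q, 6, 15, m), (10, q, 6, 27, b), (10, q, 6, 27, t), (10, q, 6, 30, s), (24, p, 21, 24, q), (24, p, 21, 30, s), (24, q, 36, 24, q), (24, q, 36, 30, s), (24, v, 24, 24, q), (24, v, 24, 30, s), (24, z, 34, 24, q), (24, z, 34, 30, s)}.
σ[G < 30]: keep tuples satisfying G < 30 → {(10, q, 6, 15, d), (10, q, 6, 15, m), (10, q, 6, 27, b), (10, q, 6, 27, t), (24, p, 21, 24, q), (24, q, 36, 24, q), (24, v, 24, 24, q), (24, z, 34, 24, q)}
σ[A ≠ 24]: keep tuples satisfying A ≠ 24 → {(10, q, 6, 15, d), (10, q, 6, 15, m), (10, q, 6, 27, b), (10, q, 6, 27, t), (24, p, 21, 24, q), (24, q, 36, 24, q), (24, z, 34, 24, q)}
π_{G, D, A} gives {(15, d, 6), (15, m, 6), (24, q, 21), (24, q, 34), (24, q, 36), (27, b, 6), (27, t, 6)}.

{(15, d, 6), (15, m, 6), (24, q, 21), (24, q, 34), (24, q, 36), (27, b, 6), (27, t, 6)}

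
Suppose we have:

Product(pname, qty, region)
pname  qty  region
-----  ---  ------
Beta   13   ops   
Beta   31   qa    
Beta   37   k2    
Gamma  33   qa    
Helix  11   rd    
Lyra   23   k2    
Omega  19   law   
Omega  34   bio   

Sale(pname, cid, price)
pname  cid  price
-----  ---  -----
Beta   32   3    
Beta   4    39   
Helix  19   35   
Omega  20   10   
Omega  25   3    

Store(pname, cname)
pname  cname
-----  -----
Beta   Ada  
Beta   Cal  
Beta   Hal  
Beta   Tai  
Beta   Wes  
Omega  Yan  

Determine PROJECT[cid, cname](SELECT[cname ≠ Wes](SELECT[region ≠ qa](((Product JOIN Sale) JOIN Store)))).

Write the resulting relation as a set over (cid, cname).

{(20, Yan), (25, Yan), (32, Ada), (32, Cal), (32, Hal), (32, Tai), (4, Ada), (4, Cal), (4, Hal), (4, Tai)}

Product ⋈ Sale (natural join on pname): {(Beta, 13, ops, 32, 3), (Beta, 13, ops, 4, 39), (Beta, 31, qa, 32, 3), (Beta, 31, qa, 4, 39), (Beta, 37, k2, 32, 3), (Beta, 37, k2, 4, 39), (Helix, 11, rd, 19, 35), (Omega, 19, law, 20, 10), (Omega, 19, law, 25, 3), (Omega, 34, bio, 20, 10), (Omega, 34, bio, 25, 3)}
(Product JOIN Sale) ⋈ Store (natural join on pname): {(Beta, 13, ops, 32, 3, Ada), (Beta, 13, ops, 32, 3, Cal), (Beta, 13, ops, 32, 3, Hal), (Beta, 13, ops, 32, 3, Tai), (Beta, 13, ops, 32, 3, Wes), (Beta, 13, ops, 4, 39, Ada), (Beta, 13, ops, 4, 39, Cal), (Beta, 13, ops, 4, 39, Hal), (Beta, 13, ops, 4, 39, Tai), (Beta, 13, ops, 4, 39, Wes), (Beta, 31, qa, 32, 3, Ada), (Beta, 31, qa, 32, 3, Cal), (Beta, 31, qa, 32, 3, Hal), (Beta, 31, qa, 32, 3, Tai), (Beta, 31, qa, 32, 3, Wes), (Beta, 31, qa, 4, 39, Ada), (Beta, 31, qa, 4, 39, Cal), (Beta, 31, qa, 4, 39, Hal), (Beta, 31, qa, 4, 39, Tai), (Beta, 31, qa, 4, 39, Wes), (Beta, 37, k2, 32, 3, Ada), (Beta, 37, k2, 32, 3, Cal), (Beta, 37, k2, 32, 3, Hal), (Beta, 37, k2, 32, 3, Tai), (Beta, 37, k2, 32, 3, Wes), (Beta, 37, k2, 4, 39, Ada), (Beta, 37, k2, 4, 39, Cal), (Beta, 37, k2, 4, 39, Hal), (Beta, 37, k2, 4, 39, Tai), (Beta, 37, k2, 4, 39, Wes), (Omega, 19, law, 20, 10, Yan), (Omega, 19, law, 25, 3, Yan), (Omega, 34, bio, 20, 10, Yan), (Omega, 34, bio, 25, 3, Yan)}
Apply σ_{region ≠ qa}; surviving tuples: {(Beta, 13, ops, 32, 3, Ada), (Beta, 13, ops, 32, 3, Cal), (Beta, 13, ops, 32, 3, Hal), (Beta, 13, ops, 32, 3, Tai), (Beta, 13, ops, 32, 3, Wes), (Beta, 13, ops, 4, 39, Ada), (Beta, 13, ops, 4, 39, Cal), (Beta, 13, ops, 4, 39, Hal), (Beta, 13, ops, 4, 39, Tai), (Beta, 13, ops, 4, 39, Wes), (Beta, 37, k2, 32, 3, Ada), (Beta, 37, k2, 32, 3, Cal), (Beta, 37, k2, 32, 3, Hal), (Beta, 37, k2, 32, 3, Tai), (Beta, 37, k2, 32, 3, Wes), (Beta, 37, k2, 4, 39, Ada), (Beta, 37, k2, 4, 39, Cal), (Beta, 37, k2, 4, 39, Hal), (Beta, 37, k2, 4, 39, Tai), (Beta, 37, k2, 4, 39, Wes), (Omega, 19, law, 20, 10, Yan), (Omega, 19, law, 25, 3, Yan), (Omega, 34, bio, 20, 10, Yan), (Omega, 34, bio, 25, 3, Yan)}
Apply σ_{cname ≠ Wes}; surviving tuples: {(Beta, 13, ops, 32, 3, Ada), (Beta, 13, ops, 32, 3, Cal), (Beta, 13, ops, 32, 3, Hal), (Beta, 13, ops, 32, 3, Tai), (Beta, 13, ops, 4, 39, Ada), (Beta, 13, ops, 4, 39, Cal), (Beta, 13, ops, 4, 39, Hal), (Beta, 13, ops, 4, 39, Tai), (Beta, 37, k2, 32, 3, Ada), (Beta, 37, k2, 32, 3, Cal), (Beta, 37, k2, 32, 3, Hal), (Beta, 37, k2, 32, 3, Tai), (Beta, 37, k2, 4, 39, Ada), (Beta, 37, k2, 4, 39, Cal), (Beta, 37, k2, 4, 39, Hal), (Beta, 37, k2, 4, 39, Tai), (Omega, 19, law, 20, 10, Yan), (Omega, 19, law, 25, 3, Yan), (Omega, 34, bio, 20, 10, Yan), (Omega, 34, bio, 25, 3, Yan)}
π[cid, cname]: project onto (cid, cname) (10 duplicate(s) eliminated) → {(20, Yan), (25, Yan), (32, Ada), (32, Cal), (32, Hal), (32, Tai), (4, Ada), (4, Cal), (4, Hal), (4, Tai)}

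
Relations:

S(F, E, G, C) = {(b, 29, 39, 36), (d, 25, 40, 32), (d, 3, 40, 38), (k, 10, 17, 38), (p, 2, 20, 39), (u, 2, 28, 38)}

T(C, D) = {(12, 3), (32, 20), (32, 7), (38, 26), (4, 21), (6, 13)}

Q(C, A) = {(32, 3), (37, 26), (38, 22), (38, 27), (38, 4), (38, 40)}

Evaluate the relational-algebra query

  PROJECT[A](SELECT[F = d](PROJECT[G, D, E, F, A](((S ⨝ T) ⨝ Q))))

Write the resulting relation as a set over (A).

{22, 27, 3, 4, 40}

S ⋈ T (natural join on C): {(d, 25, 40, 32, 20), (d, 25, 40, 32, 7), (d, 3, 40, 38, 26), (k, 10, 17, 38, 26), (u, 2, 28, 38, 26)}
(S ⨝ T) ⋈ Q (natural join on C): {(d, 25, 40, 32, 20, 3), (d, 25, 40, 32, 7, 3), (d, 3, 40, 38, 26, 22), (d, 3, 40, 38, 26, 27), (d, 3, 40, 38, 26, 4), (d, 3, 40, 38, 26, 40), (k, 10, 17, 38, 26, 22), (k, 10, 17, 38, 26, 27), (k, 10, 17, 38, 26, 4), (k, 10, 17, 38, 26, 40), (u, 2, 28, 38, 26, 22), (u, 2, 28, 38, 26, 27), (u, 2, 28, 38, 26, 4), (u, 2, 28, 38, 26, 40)}
π[G, D, E, F, A]: project onto (G, D, E, F, A) → {(17, 26, 10, k, 22), (17, 26, 10, k, 27), (17, 26, 10, k, 4), (17, 26, 10, k, 40), (28, 26, 2, u, 22), (28, 26, 2, u, 27), (28, 26, 2, u, 4), (28, 26, 2, u, 40), (40, 20, 25, d, 3), (40, 26, 3, d, 22), (40, 26, 3, d, 27), (40, 26, 3, d, 4), (40, 26, 3, d, 40), (40, 7, 25, d, 3)}
Selection F = d: {(40, 20, 25, d, 3), (40, 26, 3, d, 22), (40, 26, 3, d, 27), (40, 26, 3, d, 4), (40, 26, 3, d, 40), (40, 7, 25, d, 3)}
π[A]: project onto (A) (1 duplicate(s) eliminated) → {22, 27, 3, 4, 40}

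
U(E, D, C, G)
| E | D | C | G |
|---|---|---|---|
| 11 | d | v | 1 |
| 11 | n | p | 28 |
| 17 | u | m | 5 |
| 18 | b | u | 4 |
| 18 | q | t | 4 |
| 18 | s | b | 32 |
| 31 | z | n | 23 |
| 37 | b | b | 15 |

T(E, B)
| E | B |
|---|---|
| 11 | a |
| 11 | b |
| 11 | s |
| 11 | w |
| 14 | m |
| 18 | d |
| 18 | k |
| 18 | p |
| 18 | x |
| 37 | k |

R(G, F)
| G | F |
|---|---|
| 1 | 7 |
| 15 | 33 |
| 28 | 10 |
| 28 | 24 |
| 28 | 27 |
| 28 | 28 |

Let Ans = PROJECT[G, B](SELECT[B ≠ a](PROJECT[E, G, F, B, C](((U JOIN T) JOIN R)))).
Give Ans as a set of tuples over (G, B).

{(1, b), (1, s), (1, w), (15, k), (28, b), (28, s), (28, w)}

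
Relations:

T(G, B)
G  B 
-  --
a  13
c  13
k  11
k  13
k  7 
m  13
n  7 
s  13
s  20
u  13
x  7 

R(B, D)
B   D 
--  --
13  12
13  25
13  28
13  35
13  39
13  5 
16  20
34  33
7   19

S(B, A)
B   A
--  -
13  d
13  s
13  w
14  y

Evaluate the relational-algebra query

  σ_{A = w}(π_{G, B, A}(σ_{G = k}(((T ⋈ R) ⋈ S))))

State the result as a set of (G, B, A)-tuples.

{(k, 13, w)}

Joining T and R on B yields {(a, 13, 12), (a, 13, 25), (a, 13, 28), (a, 13, 35), (a, 13, 39), (a, 13, 5), (c, 13, 12), (c, 13, 25), (c, 13, 28), (c, 13, 35), (c, 13, 39), (c, 13, 5), (k, 13, 12), (k, 13, 25), (k, 13, 28), (k, 13, 35), (k, 13, 39), (k, 13, 5), (k, 7, 19), (m, 13, 12), (m, 13, 25), (m, 13, 28), (m, 13, 35), (m, 13, 39), (m, 13, 5), (n, 7, 19), (s, 13, 12), (s, 13, 25), (s, 13, 28), (s, 13, 35), (s, 13, 39), (s, 13, 5), (u, 13, 12), (u, 13, 25), (u, 13, 28), (u, 13, 35), (u, 13, 39), (u, 13, 5), (x, 7, 19)}.
Joining (T ⋈ R) and S on B yields {(a, 13, 12, d), (a, 13, 12, s), (a, 13, 12, w), (a, 13, 25, d), (a, 13, 25, s), (a, 13, 25, w), (a, 13, 28, d), (a, 13, 28, s), (a, 13, 28, w), (a, 13, 35, d), (a, 13, 35, s), (a, 13, 35, w), (a, 13, 39, d), (a, 13, 39, s), (a, 13, 39, w), (a, 13, 5, d), (a, 13, 5, s), (a, 13, 5, w), (c, 13, 12, d), (c, 13, 12, s), (c, 13, 12, w), (c, 13, 25, d), (c, 13, 25, s), (c, 13, 25, w), (c, 13, 28, d), (c, 13, 28, s), (c, 13, 28, w), (c, 13, 35, d), (c, 13, 35, s), (c, 13, 35, w), (c, 13, 39, d), (c, 13, 39, s), (c, 13, 39, w), (c, 13, 5, d), (c, 13, 5, s), (c, 13, 5, w), (k, 13, 12, d), (k, 13, 12, s), (k, 13, 12, w), (k, 13, 25, d), (k, 13, 25, s), (k, 13, 25, w), (k, 13, 28, d), (k, 13, 28, s), (k, 13, 28, w), (k, 13, 35, d), (k, 13, 35, s), (k, 13, 35, w), (k, 13, 39, d), (k, 13, 39, s), (k, 13, 39, w), (k, 13, 5, d), (k, 13, 5, s), (k, 13, 5, w), (m, 13, 12, d), (m, 13, 12, s), (m, 13, 12, w), (m, 13, 25, d), (m, 13, 25, s), (m, 13, 25, w), (m, 13, 28, d), (m, 13, 28, s), (m, 13, 28, w), (m, 13, 35, d), (m, 13, 35, s), (m, 13, 35, w), (m, 13, 39, d), (m, 13, 39, s), (m, 13, 39, w), (m, 13, 5, d), (m, 13, 5, s), (m, 13, 5, w), (s, 13, 12, d), (s, 13, 12, s), (s, 13, 12, w), (s, 13, 25, d), (s, 13, 25, s), (s, 13, 25, w), (s, 13, 28, d), (s, 13, 28, s), (s, 13, 28, w), (s, 13, 35, d), (s, 13, 35, s), (s, 13, 35, w), (s, 13, 39, d), (s, 13, 39, s), (s, 13, 39, w), (s, 13, 5, d), (s, 13, 5, s), (s, 13, 5, w), (u, 13, 12, d), (u, 13, 12, s), (u, 13, 12, w), (u, 13, 25, d), (u, 13, 25, s), (u, 13, 25, w), (u, 13, 28, d), (u, 13, 28, s), (u, 13, 28, w), (u, 13, 35, d), (u, 13, 35, s), (u, 13, 35, w), (u, 13, 39, d), (u, 13, 39, s), (u, 13, 39, w), (u, 13, 5, d), (u, 13, 5, s), (u, 13, 5, w)}.
Selection G = k: {(k, 13, 12, d), (k, 13, 12, s), (k, 13, 12, w), (k, 13, 25, d), (k, 13, 25, s), (k, 13, 25, w), (k, 13, 28, d), (k, 13, 28, s), (k, 13, 28, w), (k, 13, 35, d), (k, 13, 35, s), (k, 13, 35, w), (k, 13, 39, d), (k, 13, 39, s), (k, 13, 39, w), (k, 13, 5, d), (k, 13, 5, s), (k, 13, 5, w)}
Keep only column(s) G, B, A (15 duplicate(s) eliminated): {(k, 13, d), (k, 13, s), (k, 13, w)}
Selection A = w: {(k, 13, w)}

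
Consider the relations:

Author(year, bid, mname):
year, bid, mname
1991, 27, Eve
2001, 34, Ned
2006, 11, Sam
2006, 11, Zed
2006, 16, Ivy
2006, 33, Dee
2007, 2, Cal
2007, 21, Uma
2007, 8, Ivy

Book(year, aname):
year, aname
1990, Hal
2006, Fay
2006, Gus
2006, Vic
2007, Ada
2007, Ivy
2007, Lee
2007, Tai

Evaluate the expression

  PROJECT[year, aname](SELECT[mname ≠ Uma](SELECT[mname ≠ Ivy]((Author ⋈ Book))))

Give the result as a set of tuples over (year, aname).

Natural join on year: {(2006, 11, Sam, Fay), (2006, 11, Sam, Gus), (2006, 11, Sam, Vic), (2006, 11, Zed, Fay), (2006, 11, Zed, Gus), (2006, 11, Zed, Vic), (2006, 16, Ivy, Fay), (2006, 16, Ivy, Gus), (2006, 16, Ivy, Vic), (2006, 33, Dee, Fay), (2006, 33, Dee, Gus), (2006, 33, Dee, Vic), (2007, 2, Cal, Ada), (2007, 2, Cal, Ivy), (2007, 2, Cal, Lee), (2007, 2, Cal, Tai), (2007, 21, Uma, Ada), (2007, 21, Uma, Ivy), (2007, 21, Uma, Lee), (2007, 21, Uma, Tai), (2007, 8, Ivy, Ada), (2007, 8, Ivy, Ivy), (2007, 8, Ivy, Lee), (2007, 8, Ivy, Tai)}
Apply σ_{mname ≠ Ivy}; surviving tuples: {(2006, 11, Sam, Fay), (2006, 11, Sam, Gus), (2006, 11, Sam, Vic), (2006, 11, Zed, Fay), (2006, 11, Zed, Gus), (2006, 11, Zed, Vic), (2006, 33, Dee, Fay), (2006, 33, Dee, Gus), (2006, 33, Dee, Vic), (2007, 2, Cal, Ada), (2007, 2, Cal, Ivy), (2007, 2, Cal, Lee), (2007, 2, Cal, Tai), (2007, 21, Uma, Ada), (2007, 21, Uma, Ivy), (2007, 21, Uma, Lee), (2007, 21, Uma, Tai)}
Apply σ_{mname ≠ Uma}; surviving tuples: {(2006, 11, Sam, Fay), (2006, 11, Sam, Gus), (2006, 11, Sam, Vic), (2006, 11, Zed, Fay), (2006, 11, Zed, Gus), (2006, 11, Zed, Vic), (2006, 33, Dee, Fay), (2006, 33, Dee, Gus), (2006, 33, Dee, Vic), (2007, 2, Cal, Ada), (2007, 2, Cal, Ivy), (2007, 2, Cal, Lee), (2007, 2, Cal, Tai)}
π_{year, aname} gives {(2006, Fay), (2006, Gus), (2006, Vic), (2007, Ada), (2007, Ivy), (2007, Lee), (2007, Tai)} (6 duplicate(s) eliminated).

{(2006, Fay), (2006, Gus), (2006, Vic), (2007, Ada), (2007, Ivy), (2007, Lee), (2007, Tai)}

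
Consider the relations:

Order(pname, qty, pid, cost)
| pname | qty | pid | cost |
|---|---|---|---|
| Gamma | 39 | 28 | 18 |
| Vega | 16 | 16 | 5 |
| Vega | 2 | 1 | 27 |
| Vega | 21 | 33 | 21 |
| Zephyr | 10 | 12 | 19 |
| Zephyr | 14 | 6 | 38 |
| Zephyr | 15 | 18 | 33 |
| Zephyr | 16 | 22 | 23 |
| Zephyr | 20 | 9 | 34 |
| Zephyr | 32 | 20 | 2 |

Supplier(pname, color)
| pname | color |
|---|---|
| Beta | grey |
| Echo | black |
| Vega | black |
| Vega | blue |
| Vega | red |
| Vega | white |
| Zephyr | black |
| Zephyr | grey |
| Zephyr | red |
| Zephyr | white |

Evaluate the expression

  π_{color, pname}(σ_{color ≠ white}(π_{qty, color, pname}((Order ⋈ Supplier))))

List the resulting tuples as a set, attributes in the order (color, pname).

{(black, Vega), (black, Zephyr), (blue, Vega), (grey, Zephyr), (red, Vega), (red, Zephyr)}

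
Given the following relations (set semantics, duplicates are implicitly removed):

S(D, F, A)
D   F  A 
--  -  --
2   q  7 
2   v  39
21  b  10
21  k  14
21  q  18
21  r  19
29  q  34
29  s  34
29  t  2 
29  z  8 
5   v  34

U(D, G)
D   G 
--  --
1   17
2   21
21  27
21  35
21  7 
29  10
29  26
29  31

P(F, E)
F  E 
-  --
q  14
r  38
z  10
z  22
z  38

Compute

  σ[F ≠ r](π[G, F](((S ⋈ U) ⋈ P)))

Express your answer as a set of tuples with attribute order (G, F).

{(10, q), (10, z), (21, q), (26, q), (26, z), (27, q), (31, q), (31, z), (35, q), (7, q)}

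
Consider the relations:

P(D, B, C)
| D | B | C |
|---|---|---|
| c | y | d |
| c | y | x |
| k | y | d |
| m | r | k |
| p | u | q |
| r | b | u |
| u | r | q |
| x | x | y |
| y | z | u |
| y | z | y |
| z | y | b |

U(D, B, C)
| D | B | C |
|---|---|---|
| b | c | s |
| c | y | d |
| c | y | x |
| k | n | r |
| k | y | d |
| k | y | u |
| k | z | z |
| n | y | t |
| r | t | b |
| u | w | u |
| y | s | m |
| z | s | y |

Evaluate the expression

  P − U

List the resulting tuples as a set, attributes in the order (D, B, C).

{(m, r, k), (p, u, q), (r, b, u), (u, r, q), (x, x, y), (y, z, u), (y, z, y), (z, y, b)}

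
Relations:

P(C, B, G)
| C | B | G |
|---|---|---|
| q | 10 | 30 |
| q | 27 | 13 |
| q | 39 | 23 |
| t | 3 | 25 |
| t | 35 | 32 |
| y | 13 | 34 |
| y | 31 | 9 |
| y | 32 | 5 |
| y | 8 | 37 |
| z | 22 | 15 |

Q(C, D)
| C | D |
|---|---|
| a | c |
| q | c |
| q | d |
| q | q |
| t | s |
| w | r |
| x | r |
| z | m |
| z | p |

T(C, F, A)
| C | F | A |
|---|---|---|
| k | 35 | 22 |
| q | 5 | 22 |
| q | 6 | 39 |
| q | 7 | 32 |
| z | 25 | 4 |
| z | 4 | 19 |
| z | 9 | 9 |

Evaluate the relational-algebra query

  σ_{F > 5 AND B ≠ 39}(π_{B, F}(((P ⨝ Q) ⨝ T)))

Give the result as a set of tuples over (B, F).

Joining P and Q on C yields {(q, 10, 30, c), (q, 10, 30, d), (q, 10, 30, q), (q, 27, 13, c), (q, 27, 13, d), (q, 27, 13, q), (q, 39, 23, c), (q, 39, 23, d), (q, 39, 23, q), (t, 3, 25, s), (t, 35, 32, s), (z, 22, 15, m), (z, 22, 15, p)}.
Joining (P ⨝ Q) and T on C yields {(q, 10, 30, c, 5, 22), (q, 10, 30, c, 6, 39), (q, 10, 30, c, 7, 32), (q, 10, 30, d, 5, 22), (q, 10, 30, d, 6, 39), (q, 10, 30, d, 7, 32), (q, 10, 30, q, 5, 22), (q, 10, 30, q, 6, 39), (q, 10, 30, q, 7, 32), (q, 27, 13, c, 5, 22), (q, 27, 13, c, 6, 39), (q, 27, 13, c, 7, 32), (q, 27, 13, d, 5, 22), (q, 27, 13, d, 6, 39), (q, 27, 13, d, 7, 32), (q, 27, 13, q, 5, 22), (q, 27, 13, q, 6, 39), (q, 27, 13, q, 7, 32), (q, 39, 23, c, 5, 22), (q, 39, 23, c, 6, 39), (q, 39, 23, c, 7, 32), (q, 39, 23, d, 5, 22), (q, 39, 23, d, 6, 39), (q, 39, 23, d, 7, 32), (q, 39, 23, q, 5, 22), (q, 39, 23, q, 6, 39), (q, 39, 23, q, 7, 32), (z, 22, 15, m, 25, 4), (z, 22, 15, m, 4, 19), (z, 22, 15, m, 9, 9), (z, 22, 15, p, 25, 4), (z, 22, 15, p, 4, 19), (z, 22, 15, p, 9, 9)}.
π_{B, F} gives {(10, 5), (10, 6), (10, 7), (22, 25), (22, 4), (22, 9), (27, 5), (27, 6), (27, 7), (39, 5), (39, 6), (39, 7)} (21 duplicate(s) eliminated).
Selection F > 5 AND B ≠ 39: {(10, 6), (10, 7), (22, 25), (22, 9), (27, 6), (27, 7)}

{(10, 6), (10, 7), (22, 25), (22, 9), (27, 6), (27, 7)}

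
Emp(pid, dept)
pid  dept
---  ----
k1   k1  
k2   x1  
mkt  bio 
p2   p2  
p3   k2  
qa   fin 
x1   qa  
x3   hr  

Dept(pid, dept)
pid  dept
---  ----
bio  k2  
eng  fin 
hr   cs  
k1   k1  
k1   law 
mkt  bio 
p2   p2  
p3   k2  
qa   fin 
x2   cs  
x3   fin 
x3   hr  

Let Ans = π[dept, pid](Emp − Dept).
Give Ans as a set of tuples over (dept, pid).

Taking the difference: {(k2, x1), (x1, qa)}
Projecting to dept, pid: {(qa, x1), (x1, k2)}

{(qa, x1), (x1, k2)}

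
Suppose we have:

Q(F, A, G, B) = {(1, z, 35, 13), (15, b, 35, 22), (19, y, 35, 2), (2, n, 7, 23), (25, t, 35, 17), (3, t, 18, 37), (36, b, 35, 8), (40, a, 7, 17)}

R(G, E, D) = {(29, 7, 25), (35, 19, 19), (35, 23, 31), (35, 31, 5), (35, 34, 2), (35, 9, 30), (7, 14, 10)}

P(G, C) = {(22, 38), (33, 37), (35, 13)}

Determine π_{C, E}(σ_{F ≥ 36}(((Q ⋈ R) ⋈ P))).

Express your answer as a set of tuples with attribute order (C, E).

Joining Q and R on G yields {(1, z, 35, 13, 19, 19), (1, z, 35, 13, 23, 31), (1, z, 35, 13, 31, 5), (1, z, 35, 13, 34, 2), (1, z, 35, 13, 9, 30), (15, b, 35, 22, 19, 19), (15, b, 35, 22, 23, 31), (15, b, 35, 22, 31, 5), (15, b, 35, 22, 34, 2), (15, b, 35, 22, 9, 30), (19, y, 35, 2, 19, 19), (19, y, 35, 2, 23, 31), (19, y, 35, 2, 31, 5), (19, y, 35, 2, 34, 2), (19, y, 35, 2, 9, 30), (2, n, 7, 23, 14, 10), (25, t, 35, 17, 19, 19), (25, t, 35, 17, 23, 31), (25, t, 35, 17, 31, 5), (25, t, 35, 17, 34, 2), (25, t, 35, 17, 9, 30), (36, b, 35, 8, 19, 19), (36, b, 35, 8, 23, 31), (36, b, 35, 8, 31, 5), (36, b, 35, 8, 34, 2), (36, b, 35, 8, 9, 30), (40, a, 7, 17, 14, 10)}.
Joining (Q ⋈ R) and P on G yields {(1, z, 35, 13, 19, 19, 13), (1, z, 35, 13, 23, 31, 13), (1, z, 35, 13, 31, 5, 13), (1, z, 35, 13, 34, 2, 13), (1, z, 35, 13, 9, 30, 13), (15, b, 35, 22, 19, 19, 13), (15, b, 35, 22, 23, 31, 13), (15, b, 35, 22, 31, 5, 13), (15, b, 35, 22, 34, 2, 13), (15, b, 35, 22, 9, 30, 13), (19, y, 35, 2, 19, 19, 13), (19, y, 35, 2, 23, 31, 13), (19, y, 35, 2, 31, 5, 13), (19, y, 35, 2, 34, 2, 13), (19, y, 35, 2, 9, 30, 13), (25, t, 35, 17, 19, 19, 13), (25, t, 35, 17, 23, 31, 13), (25, t, 35, 17, 31, 5, 13), (25, t, 35, 17, 34, 2, 13), (25, t, 35, 17, 9, 30, 13), (36, b, 35, 8, 19, 19, 13), (36, b, 35, 8, 23, 31, 13), (36, b, 35, 8, 31, 5, 13), (36, b, 35, 8, 34, 2, 13), (36, b, 35, 8, 9, 30, 13)}.
Filtering on F ≥ 36 leaves {(36, b, 35, 8, 19, 19, 13), (36, b, 35, 8, 23, 31, 13), (36, b, 35, 8, 31, 5, 13), (36, b, 35, 8, 34, 2, 13), (36, b, 35, 8, 9, 30, 13)}.
π[C, E]: project onto (C, E) → {(13, 19), (13, 23), (13, 31), (13, 34), (13, 9)}

{(13, 19), (13, 23), (13, 31), (13, 34), (13, 9)}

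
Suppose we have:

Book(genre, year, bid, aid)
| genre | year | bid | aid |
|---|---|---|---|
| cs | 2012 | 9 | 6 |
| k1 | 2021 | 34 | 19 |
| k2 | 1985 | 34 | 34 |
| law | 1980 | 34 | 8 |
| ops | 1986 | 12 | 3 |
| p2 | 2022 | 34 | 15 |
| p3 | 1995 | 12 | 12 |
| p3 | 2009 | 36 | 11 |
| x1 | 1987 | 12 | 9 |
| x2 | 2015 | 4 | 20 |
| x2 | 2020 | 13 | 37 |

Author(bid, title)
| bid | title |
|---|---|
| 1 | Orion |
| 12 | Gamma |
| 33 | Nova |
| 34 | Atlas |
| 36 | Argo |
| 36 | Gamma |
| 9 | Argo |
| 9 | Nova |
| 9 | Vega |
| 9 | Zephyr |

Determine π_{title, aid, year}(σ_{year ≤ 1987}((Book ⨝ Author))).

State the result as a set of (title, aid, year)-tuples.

{(Atlas, 34, 1985), (Atlas, 8, 1980), (Gamma, 3, 1986), (Gamma, 9, 1987)}

Joining Book and Author on bid yields {(cs, 2012, 9, 6, Argo), (cs, 2012, 9, 6, Nova), (cs, 2012, 9, 6, Vega), (cs, 2012, 9, 6, Zephyr), (k1, 2021, 34, 19, Atlas), (k2, 1985, 34, 34, Atlas), (law, 1980, 34, 8, Atlas), (ops, 1986, 12, 3, Gamma), (p2, 2022, 34, 15, Atlas), (p3, 1995, 12, 12, Gamma), (p3, 2009, 36, 11, Argo), (p3, 2009, 36, 11, Gamma), (x1, 1987, 12, 9, Gamma)}.
Apply σ_{year ≤ 1987}; surviving tuples: {(k2, 1985, 34, 34, Atlas), (law, 1980, 34, 8, Atlas), (ops, 1986, 12, 3, Gamma), (x1, 1987, 12, 9, Gamma)}
Projecting to title, aid, year: {(Atlas, 34, 1985), (Atlas, 8, 1980), (Gamma, 3, 1986), (Gamma, 9, 1987)}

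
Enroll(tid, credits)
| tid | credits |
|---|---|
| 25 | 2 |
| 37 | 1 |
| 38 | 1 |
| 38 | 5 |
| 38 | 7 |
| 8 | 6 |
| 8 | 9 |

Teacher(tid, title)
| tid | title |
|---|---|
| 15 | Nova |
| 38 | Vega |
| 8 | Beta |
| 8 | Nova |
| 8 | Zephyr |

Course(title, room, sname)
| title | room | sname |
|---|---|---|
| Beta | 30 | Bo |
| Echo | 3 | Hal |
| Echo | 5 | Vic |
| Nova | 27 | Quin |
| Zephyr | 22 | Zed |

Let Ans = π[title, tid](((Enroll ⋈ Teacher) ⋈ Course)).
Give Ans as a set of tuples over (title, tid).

{(Beta, 8), (Nova, 8), (Zephyr, 8)}

Enroll ⋈ Teacher (natural join on tid): {(38, 1, Vega), (38, 5, Vega), (38, 7, Vega), (8, 6, Beta), (8, 6, Nova), (8, 6, Zephyr), (8, 9, Beta), (8, 9, Nova), (8, 9, Zephyr)}
(Enroll ⋈ Teacher) ⋈ Course (natural join on title): {(8, 6, Beta, 30, Bo), (8, 6, Nova, 27, Quin), (8, 6, Zephyr, 22, Zed), (8, 9, Beta, 30, Bo), (8, 9, Nova, 27, Quin), (8, 9, Zephyr, 22, Zed)}
π_{title, tid} gives {(Beta, 8), (Nova, 8), (Zephyr, 8)} (3 duplicate(s) eliminated).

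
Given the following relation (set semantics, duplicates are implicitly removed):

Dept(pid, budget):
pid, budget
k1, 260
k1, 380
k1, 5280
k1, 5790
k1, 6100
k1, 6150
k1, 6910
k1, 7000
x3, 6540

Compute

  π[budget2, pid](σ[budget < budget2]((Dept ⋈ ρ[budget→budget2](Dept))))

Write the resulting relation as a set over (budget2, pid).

ρ[budget→budget2]: schema becomes (pid, budget2); tuples unchanged.
Natural join on pid: {(k1, 260, 260), (k1, 260, 380), (k1, 260, 5280), (k1, 260, 5790), (k1, 260, 6100), (k1, 260, 6150), (k1, 260, 6910), (k1, 260, 7000), (k1, 380, 260), (k1, 380, 380), (k1, 380, 5280), (k1, 380, 5790), (k1, 380, 6100), (k1, 380, 6150), (k1, 380, 6910), (k1, 380, 7000), (k1, 5280, 260), (k1, 5280, 380), (k1, 5280, 5280), (k1, 5280, 5790), (k1, 5280, 6100), (k1, 5280, 6150), (k1, 5280, 6910), (k1, 5280, 7000), (k1, 5790, 260), (k1, 5790, 380), (k1, 5790, 5280), (k1, 5790, 5790), (k1, 5790, 6100), (k1, 5790, 6150), (k1, 5790, 6910), (k1, 5790, 7000), (k1, 6100, 260), (k1, 6100, 380), (k1, 6100, 5280), (k1, 6100, 5790), (k1, 6100, 6100), (k1, 6100, 6150), (k1, 6100, 6910), (k1, 6100, 7000), (k1, 6150, 260), (k1, 6150, 380), (k1, 6150, 5280), (k1, 6150, 5790), (k1, 6150, 6100), (k1, 6150, 6150), (k1, 6150, 6910), (k1, 6150, 7000), (k1, 6910, 260), (k1, 6910, 380), (k1, 6910, 5280), (k1, 6910, 5790), (k1, 6910, 6100), (k1, 6910, 6150), (k1, 6910, 6910), (k1, 6910, 7000), (k1, 7000, 260), (k1, 7000, 380), (k1, 7000, 5280), (k1, 7000, 5790), (k1, 7000, 6100), (k1, 7000, 6150), (k1, 7000, 6910), (k1, 7000, 7000), (x3, 6540, 6540)}
Filtering on budget < budget2 leaves {(k1, 260, 380), (k1, 260, 5280), (k1, 260, 5790), (k1, 260, 6100), (k1, 260, 6150), (k1, 260, 6910), (k1, 260, 7000), (k1, 380, 5280), (k1, 380, 5790), (k1, 380, 6100), (k1, 380, 6150), (k1, 380, 6910), (k1, 380, 7000), (k1, 5280, 5790), (k1, 5280, 6100), (k1, 5280, 6150), (k1, 5280, 6910), (k1, 5280, 7000), (k1, 5790, 6100), (k1, 5790, 6150), (k1, 5790, 6910), (k1, 5790, 7000), (k1, 6100, 6150), (k1, 6100, 6910), (k1, 6100, 7000), (k1, 6150, 6910), (k1, 6150, 7000), (k1, 6910, 7000)}.
Keep only column(s) budget2, pid (21 duplicate(s) eliminated): {(380, k1), (5280, k1), (5790, k1), (6100, k1), (6150, k1), (6910, k1), (7000, k1)}

{(380, k1), (5280, k1), (5790, k1), (6100, k1), (6150, k1), (6910, k1), (7000, k1)}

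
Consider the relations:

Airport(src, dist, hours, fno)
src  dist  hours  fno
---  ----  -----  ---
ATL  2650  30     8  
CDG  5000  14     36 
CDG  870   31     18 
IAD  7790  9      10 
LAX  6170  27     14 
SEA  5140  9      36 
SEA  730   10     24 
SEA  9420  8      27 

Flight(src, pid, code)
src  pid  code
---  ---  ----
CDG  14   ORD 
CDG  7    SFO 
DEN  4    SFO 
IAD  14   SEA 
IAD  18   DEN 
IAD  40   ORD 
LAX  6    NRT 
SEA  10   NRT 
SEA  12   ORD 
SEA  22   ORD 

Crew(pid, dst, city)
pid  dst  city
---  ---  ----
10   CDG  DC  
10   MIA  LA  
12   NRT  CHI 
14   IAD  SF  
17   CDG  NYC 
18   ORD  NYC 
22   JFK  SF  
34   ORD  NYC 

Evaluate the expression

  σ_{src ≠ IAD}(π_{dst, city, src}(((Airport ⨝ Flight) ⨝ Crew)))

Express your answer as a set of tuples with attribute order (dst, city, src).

{(CDG, DC, SEA), (IAD, SF, CDG), (JFK, SF, SEA), (MIA, LA, SEA), (NRT, CHI, SEA)}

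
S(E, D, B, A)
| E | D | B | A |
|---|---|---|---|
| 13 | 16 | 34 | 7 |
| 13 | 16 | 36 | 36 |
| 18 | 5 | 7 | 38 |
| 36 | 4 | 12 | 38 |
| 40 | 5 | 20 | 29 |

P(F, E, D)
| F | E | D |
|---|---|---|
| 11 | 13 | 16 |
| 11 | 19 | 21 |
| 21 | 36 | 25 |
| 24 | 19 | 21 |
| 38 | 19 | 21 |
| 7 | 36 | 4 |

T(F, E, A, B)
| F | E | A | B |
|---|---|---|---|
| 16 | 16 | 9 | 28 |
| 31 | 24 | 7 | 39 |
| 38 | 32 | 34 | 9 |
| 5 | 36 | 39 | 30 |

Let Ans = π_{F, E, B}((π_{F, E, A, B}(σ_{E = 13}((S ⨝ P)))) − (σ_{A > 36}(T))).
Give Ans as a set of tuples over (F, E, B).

S ⋈ P (natural join on E, D): {(13, 16, 34, 7, 11), (13, 16, 36, 36, 11), (36, 4, 12, 38, 7)}
Filtering on E = 13 leaves {(13, 16, 34, 7, 11), (13, 16, 36, 36, 11)}.
Keep only column(s) F, E, A, B: {(11, 13, 36, 36), (11, 13, 7, 34)}
Filtering on A > 36 leaves {(5, 36, 39, 30)}.
Difference: {(11, 13, 36, 36), (11, 13, 7, 34)} with {(5, 36, 39, 30)} → {(11, 13, 36, 36), (11, 13, 7, 34)}
Keep only column(s) F, E, B: {(11, 13, 34), (11, 13, 36)}

{(11, 13, 34), (11, 13, 36)}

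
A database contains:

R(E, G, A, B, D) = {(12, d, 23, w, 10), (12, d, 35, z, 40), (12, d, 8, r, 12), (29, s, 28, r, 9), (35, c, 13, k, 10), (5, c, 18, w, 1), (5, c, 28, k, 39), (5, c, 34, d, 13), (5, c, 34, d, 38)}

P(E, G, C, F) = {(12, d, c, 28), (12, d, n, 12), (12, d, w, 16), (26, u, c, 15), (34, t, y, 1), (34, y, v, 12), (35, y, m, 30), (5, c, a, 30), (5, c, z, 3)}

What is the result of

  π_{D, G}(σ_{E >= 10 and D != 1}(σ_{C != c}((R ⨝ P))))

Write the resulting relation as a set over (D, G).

{(10, d), (12, d), (40, d)}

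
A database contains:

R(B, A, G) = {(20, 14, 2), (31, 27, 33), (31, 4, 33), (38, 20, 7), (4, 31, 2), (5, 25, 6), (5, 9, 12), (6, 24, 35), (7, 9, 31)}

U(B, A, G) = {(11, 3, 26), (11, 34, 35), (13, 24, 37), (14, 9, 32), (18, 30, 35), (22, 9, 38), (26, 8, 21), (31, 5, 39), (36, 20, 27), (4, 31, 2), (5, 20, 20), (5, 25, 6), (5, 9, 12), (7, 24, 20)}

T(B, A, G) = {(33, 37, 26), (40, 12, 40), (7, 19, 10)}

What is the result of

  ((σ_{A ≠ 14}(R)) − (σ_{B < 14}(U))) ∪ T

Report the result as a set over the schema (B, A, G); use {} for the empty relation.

{(31, 27, 33), (31, 4, 33), (33, 37, 26), (38, 20, 7), (40, 12, 40), (6, 24, 35), (7, 19, 10), (7, 9, 31)}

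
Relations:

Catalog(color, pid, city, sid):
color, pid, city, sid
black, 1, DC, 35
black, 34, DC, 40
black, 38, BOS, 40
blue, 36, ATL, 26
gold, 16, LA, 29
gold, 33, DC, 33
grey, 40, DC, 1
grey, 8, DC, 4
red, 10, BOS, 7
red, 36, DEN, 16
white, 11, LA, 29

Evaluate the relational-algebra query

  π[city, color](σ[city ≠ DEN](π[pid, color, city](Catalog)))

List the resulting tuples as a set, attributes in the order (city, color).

Keep only column(s) pid, color, city: {(1, black, DC), (10, red, BOS), (11, white, LA), (16, gold, LA), (33, gold, DC), (34, black, DC), (36, blue, ATL), (36, red, DEN), (38, black, BOS), (40, grey, DC), (8, grey, DC)}
σ[city ≠ DEN]: keep tuples satisfying city ≠ DEN → {(1, black, DC), (10, red, BOS), (11, white, LA), (16, gold, LA), (33, gold, DC), (34, black, DC), (36, blue, ATL), (38, black, BOS), (40, grey, DC), (8, grey, DC)}
Keep only column(s) city, color (2 duplicate(s) eliminated): {(ATL, blue), (BOS, black), (BOS, red), (DC, black), (DC, gold), (DC, grey), (LA, gold), (LA, white)}

{(ATL, blue), (BOS, black), (BOS, red), (DC, black), (DC, gold), (DC, grey), (LA, gold), (LA, white)}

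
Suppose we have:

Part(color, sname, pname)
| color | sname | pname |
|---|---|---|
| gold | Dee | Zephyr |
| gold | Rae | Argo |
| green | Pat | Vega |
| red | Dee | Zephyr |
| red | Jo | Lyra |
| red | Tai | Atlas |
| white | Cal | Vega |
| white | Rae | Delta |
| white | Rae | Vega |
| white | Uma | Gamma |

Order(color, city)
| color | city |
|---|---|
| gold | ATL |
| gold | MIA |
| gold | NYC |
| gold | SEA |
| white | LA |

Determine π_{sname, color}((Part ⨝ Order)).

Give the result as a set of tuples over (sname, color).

{(Cal, white), (Dee, gold), (Rae, gold), (Rae, white), (Uma, white)}

Joining Part and Order on color yields {(gold, Dee, Zephyr, ATL), (gold, Dee, Zephyr, MIA), (gold, Dee, Zephyr, NYC), (gold, Dee, Zephyr, SEA), (gold, Rae, Argo, ATL), (gold, Rae, Argo, MIA), (gold, Rae, Argo, NYC), (gold, Rae, Argo, SEA), (white, Cal, Vega, LA), (white, Rae, Delta, LA), (white, Rae, Vega, LA), (white, Uma, Gamma, LA)}.
Keep only column(s) sname, color (7 duplicate(s) eliminated): {(Cal, white), (Dee, gold), (Rae, gold), (Rae, white), (Uma, white)}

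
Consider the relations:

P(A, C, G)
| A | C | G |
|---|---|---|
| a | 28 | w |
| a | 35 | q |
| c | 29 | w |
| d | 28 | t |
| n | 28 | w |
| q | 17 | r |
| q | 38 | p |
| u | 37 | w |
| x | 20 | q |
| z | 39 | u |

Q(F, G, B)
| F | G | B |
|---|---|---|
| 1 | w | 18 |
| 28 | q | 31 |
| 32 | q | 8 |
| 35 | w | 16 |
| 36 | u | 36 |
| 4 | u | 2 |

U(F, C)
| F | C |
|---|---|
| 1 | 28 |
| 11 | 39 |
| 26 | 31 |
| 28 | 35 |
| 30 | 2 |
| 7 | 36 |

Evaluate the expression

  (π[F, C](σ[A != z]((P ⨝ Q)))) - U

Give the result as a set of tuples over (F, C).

P ⋈ Q (natural join on G): {(a, 28, w, 1, 18), (a, 28, w, 35, 16), (a, 35, q, 28, 31), (a, 35, q, 32, 8), (c, 29, w, 1, 18), (c, 29, w, 35, 16), (n, 28, w, 1, 18), (n, 28, w, 35, 16), (u, 37, w, 1, 18), (u, 37, w, 35, 16), (x, 20, q, 28, 31), (x, 20, q, 32, 8), (z, 39, u, 36, 36), (z, 39, u, 4, 2)}
σ[A != z]: keep tuples satisfying A != z → {(a, 28, w, 1, 18), (a, 28, w, 35, 16), (a, 35, q, 28, 31), (a, 35, q, 32, 8), (c, 29, w, 1, 18), (c, 29, w, 35, 16), (n, 28, w, 1, 18), (n, 28, w, 35, 16), (u, 37, w, 1, 18), (u, 37, w, 35, 16), (x, 20, q, 28, 31), (x, 20, q, 32, 8)}
π_{F, C} gives {(1, 28), (1, 29), (1, 37), (28, 20), (28, 35), (32, 20), (32, 35), (35, 28), (35, 29), (35, 37)} (2 duplicate(s) eliminated).
Taking the difference: {(1, 29), (1, 37), (28, 20), (32, 20), (32, 35), (35, 28), (35, 29), (35, 37)}

{(1, 29), (1, 37), (28, 20), (32, 20), (32, 35), (35, 28), (35, 29), (35, 37)}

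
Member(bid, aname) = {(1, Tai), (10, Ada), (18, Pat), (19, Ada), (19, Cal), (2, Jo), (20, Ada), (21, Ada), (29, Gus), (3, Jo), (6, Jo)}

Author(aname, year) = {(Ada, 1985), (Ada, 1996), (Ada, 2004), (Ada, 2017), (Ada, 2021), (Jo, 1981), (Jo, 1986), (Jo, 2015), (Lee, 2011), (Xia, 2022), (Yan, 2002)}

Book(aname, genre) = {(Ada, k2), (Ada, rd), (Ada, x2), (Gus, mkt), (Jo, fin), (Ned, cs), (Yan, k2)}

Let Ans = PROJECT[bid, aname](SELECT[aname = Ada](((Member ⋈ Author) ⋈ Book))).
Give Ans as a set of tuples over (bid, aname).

{(10, Ada), (19, Ada), (20, Ada), (21, Ada)}

Joining Member and Author on aname yields {(10, Ada, 1985), (10, Ada, 1996), (10, Ada, 2004), (10, Ada, 2017), (10, Ada, 2021), (19, Ada, 1985), (19, Ada, 1996), (19, Ada, 2004), (19, Ada, 2017), (19, Ada, 2021), (2, Jo, 1981), (2, Jo, 1986), (2, Jo, 2015), (20, Ada, 1985), (20, Ada, 1996), (20, Ada, 2004), (20, Ada, 2017), (20, Ada, 2021), (21, Ada, 1985), (21, Ada, 1996), (21, Ada, 2004), (21, Ada, 2017), (21, Ada, 2021), (3, Jo, 1981), (3, Jo, 1986), (3, Jo, 2015), (6, Jo, 1981), (6, Jo, 1986), (6, Jo, 2015)}.
Joining (Member ⋈ Author) and Book on aname yields {(10, Ada, 1985, k2), (10, Ada, 1985, rd), (10, Ada, 1985, x2), (10, Ada, 1996, k2), (10, Ada, 1996, rd), (10, Ada, 1996, x2), (10, Ada, 2004, k2), (10, Ada, 2004, rd), (10, Ada, 2004, x2), (10, Ada, 2017, k2), (10, Ada, 2017, rd), (10, Ada, 2017, x2), (10, Ada, 2021, k2), (10, Ada, 2021, rd), (10, Ada, 2021, x2), (19, Ada, 1985, k2), (19, Ada, 1985, rd), (19, Ada, 1985, x2), (19, Ada, 1996, k2), (19, Ada, 1996, rd), (19, Ada, 1996, x2), (19, Ada, 2004, k2), (19, Ada, 2004, rd), (19, Ada, 2004, x2), (19, Ada, 2017, k2), (19, Ada, 2017, rd), (19, Ada, 2017, x2), (19, Ada, 2021, k2), (19, Ada, 2021, rd), (19, Ada, 2021, x2), (2, Jo, 1981, fin), (2, Jo, 1986, fin), (2, Jo, 2015, fin), (20, Ada, 1985, k2), (20, Ada, 1985, rd), (20, Ada, 1985, x2), (20, Ada, 1996, k2), (20, Ada, 1996, rd), (20, Ada, 1996, x2), (20, Ada, 2004, k2), (20, Ada, 2004, rd), (20, Ada, 2004, x2), (20, Ada, 2017, k2), (20, Ada, 2017, rd), (20, Ada, 2017, x2), (20, Ada, 2021, k2), (20, Ada, 2021, rd), (20, Ada, 2021, x2), (21, Ada, 1985, k2), (21, Ada, 1985, rd), (21, Ada, 1985, x2), (21, Ada, 1996, k2), (21, Ada, 1996, rd), (21, Ada, 1996, x2), (21, Ada, 2004, k2), (21, Ada, 2004, rd), (21, Ada, 2004, x2), (21, Ada, 2017, k2), (21, Ada, 2017, rd), (21, Ada, 2017, x2), (21, Ada, 2021, k2), (21, Ada, 2021, rd), (21, Ada, 2021, x2), (3, Jo, 1981, fin), (3, Jo, 1986, fin), (3, Jo, 2015, fin), (6, Jo, 1981, fin), (6, Jo, 1986, fin), (6, Jo, 2015, fin)}.
Filtering on aname = Ada leaves {(10, Ada, 1985, k2), (10, Ada, 1985, rd), (10, Ada, 1985, x2), (10, Ada, 1996, k2), (10, Ada, 1996, rd), (10, Ada, 1996, x2), (10, Ada, 2004, k2), (10, Ada, 2004, rd), (10, Ada, 2004, x2), (10, Ada, 2017, k2), (10, Ada, 2017, rd), (10, Ada, 2017, x2), (10, Ada, 2021, k2), (10, Ada, 2021, rd), (10, Ada, 2021, x2), (19, Ada, 1985, k2), (19, Ada, 1985, rd), (19, Ada, 1985, x2), (19, Ada, 1996, k2), (19, Ada, 1996, rd), (19, Ada, 1996, x2), (19, Ada, 2004, k2), (19, Ada, 2004, rd), (19, Ada, 2004, x2), (19, Ada, 2017, k2), (19, Ada, 2017, rd), (19, Ada, 2017, x2), (19, Ada, 2021, k2), (19, Ada, 2021, rd), (19, Ada, 2021, x2), (20, Ada, 1985, k2), (20, Ada, 1985, rd), (20, Ada, 1985, x2), (20, Ada, 1996, k2), (20, Ada, 1996, rd), (20, Ada, 1996, x2), (20, Ada, 2004, k2), (20, Ada, 2004, rd), (20, Ada, 2004, x2), (20, Ada, 2017, k2), (20, Ada, 2017, rd), (20, Ada, 2017, x2), (20, Ada, 2021, k2), (20, Ada, 2021, rd), (20, Ada, 2021, x2), (21, Ada, 1985, k2), (21, Ada, 1985, rd), (21, Ada, 1985, x2), (21, Ada, 1996, k2), (21, Ada, 1996, rd), (21, Ada, 1996, x2), (21, Ada, 2004, k2), (21, Ada, 2004, rd), (21, Ada, 2004, x2), (21, Ada, 2017, k2), (21, Ada, 2017, rd), (21, Ada, 2017, x2), (21, Ada, 2021, k2), (21, Ada, 2021, rd), (21, Ada, 2021, x2)}.
π_{bid, aname} gives {(10, Ada), (19, Ada), (20, Ada), (21, Ada)} (56 duplicate(s) eliminated).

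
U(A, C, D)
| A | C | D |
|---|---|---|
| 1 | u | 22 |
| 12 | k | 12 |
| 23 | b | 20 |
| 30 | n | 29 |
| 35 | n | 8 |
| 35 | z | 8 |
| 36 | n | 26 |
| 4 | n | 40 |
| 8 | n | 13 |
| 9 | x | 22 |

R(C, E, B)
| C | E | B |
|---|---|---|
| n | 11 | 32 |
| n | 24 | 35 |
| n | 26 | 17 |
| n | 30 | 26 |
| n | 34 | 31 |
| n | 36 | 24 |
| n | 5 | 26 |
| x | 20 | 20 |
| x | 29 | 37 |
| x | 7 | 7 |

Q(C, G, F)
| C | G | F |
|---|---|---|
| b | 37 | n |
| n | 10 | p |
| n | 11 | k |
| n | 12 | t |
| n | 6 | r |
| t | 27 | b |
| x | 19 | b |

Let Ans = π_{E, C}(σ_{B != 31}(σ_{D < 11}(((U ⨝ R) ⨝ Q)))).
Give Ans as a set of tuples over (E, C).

{(11, n), (24, n), (26, n), (30, n), (36, n), (5, n)}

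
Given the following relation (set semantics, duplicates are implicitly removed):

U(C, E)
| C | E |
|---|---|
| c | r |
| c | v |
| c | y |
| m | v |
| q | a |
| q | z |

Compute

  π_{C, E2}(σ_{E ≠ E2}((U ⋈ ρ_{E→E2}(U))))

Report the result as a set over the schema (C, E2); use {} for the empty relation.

ρ[E→E2]: schema becomes (C, E2); tuples unchanged.
Natural join on C: {(c, r, r), (c, r, v), (c, r, y), (c, v, r), (c, v, v), (c, v, y), (c, y, r), (c, y, v), (c, y, y), (m, v, v), (q, a, a), (q, a, z), (q, z, a), (q, z, z)}
Selection E ≠ E2: {(c, r, v), (c, r, y), (c, v, r), (c, v, y), (c, y, r), (c, y, v), (q, a, z), (q, z, a)}
Projecting to C, E2 (3 duplicate(s) eliminated): {(c, r), (c, v), (c, y), (q, a), (q, z)}

{(c, r), (c, v), (c, y), (q, a), (q, z)}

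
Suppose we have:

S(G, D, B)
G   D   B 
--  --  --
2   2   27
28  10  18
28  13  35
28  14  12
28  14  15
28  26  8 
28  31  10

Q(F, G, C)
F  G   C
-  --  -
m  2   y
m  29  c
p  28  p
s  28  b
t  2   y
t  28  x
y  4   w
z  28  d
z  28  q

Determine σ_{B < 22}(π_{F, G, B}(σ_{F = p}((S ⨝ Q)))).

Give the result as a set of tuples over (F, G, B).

{(p, 28, 10), (p, 28, 12), (p, 28, 15), (p, 28, 18), (p, 28, 8)}

Natural join on G: {(2, 2, 27, m, y), (2, 2, 27, t, y), (28, 10, 18, p, p), (28, 10, 18, s, b), (28, 10, 18, t, x), (28, 10, 18, z, d), (28, 10, 18, z, q), (28, 13, 35, p, p), (28, 13, 35, s, b), (28, 13, 35, t, x), (28, 13, 35, z, d), (28, 13, 35, z, q), (28, 14, 12, p, p), (28, 14, 12, s, b), (28, 14, 12, t, x), (28, 14, 12, z, d), (28, 14, 12, z, q), (28, 14, 15, p, p), (28, 14, 15, s, b), (28, 14, 15, t, x), (28, 14, 15, z, d), (28, 14, 15, z, q), (28, 26, 8, p, p), (28, 26, 8, s, b), (28, 26, 8, t, x), (28, 26, 8, z, d), (28, 26, 8, z, q), (28, 31, 10, p, p), (28, 31, 10, s, b), (28, 31, 10, t, x), (28, 31, 10, z, d), (28, 31, 10, z, q)}
Selection F = p: {(28, 10, 18, p, p), (28, 13, 35, p, p), (28, 14, 12, p, p), (28, 14, 15, p, p), (28, 26, 8, p, p), (28, 31, 10, p, p)}
π[F, G, B]: project onto (F, G, B) → {(p, 28, 10), (p, 28, 12), (p, 28, 15), (p, 28, 18), (p, 28, 35), (p, 28, 8)}
Selection B < 22: {(p, 28, 10), (p, 28, 12), (p, 28, 15), (p, 28, 18), (p, 28, 8)}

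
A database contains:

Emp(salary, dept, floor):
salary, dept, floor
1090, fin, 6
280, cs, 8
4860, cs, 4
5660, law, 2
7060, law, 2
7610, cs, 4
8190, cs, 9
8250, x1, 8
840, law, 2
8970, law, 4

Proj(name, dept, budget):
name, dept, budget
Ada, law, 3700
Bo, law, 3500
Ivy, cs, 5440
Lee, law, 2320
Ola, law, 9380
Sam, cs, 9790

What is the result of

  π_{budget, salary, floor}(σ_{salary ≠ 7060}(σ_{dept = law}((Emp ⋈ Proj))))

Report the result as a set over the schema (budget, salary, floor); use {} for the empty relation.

Natural join on dept: {(280, cs, 8, Ivy, 5440), (280, cs, 8, Sam, 9790), (4860, cs, 4, Ivy, 5440), (4860, cs, 4, Sam, 9790), (5660, law, 2, Ada, 3700), (5660, law, 2, Bo, 3500), (5660, law, 2, Lee, 2320), (5660, law, 2, Ola, 9380), (7060, law, 2, Ada, 3700), (7060, law, 2, Bo, 3500), (7060, law, 2, Lee, 2320), (7060, law, 2, Ola, 9380), (7610, cs, 4, Ivy, 5440), (7610, cs, 4, Sam, 9790), (8190, cs, 9, Ivy, 5440), (8190, cs, 9, Sam, 9790), (840, law, 2, Ada, 3700), (840, law, 2, Bo, 3500), (840, law, 2, Lee, 2320), (840, law, 2, Ola, 9380), (8970, law, 4, Ada, 3700), (8970, law, 4, Bo, 3500), (8970, law, 4, Lee, 2320), (8970, law, 4, Ola, 9380)}
Selection dept = law: {(5660, law, 2, Ada, 3700), (5660, law, 2, Bo, 3500), (5660, law, 2, Lee, 2320), (5660, law, 2, Ola, 9380), (7060, law, 2, Ada, 3700), (7060, law, 2, Bo, 3500), (7060, law, 2, Lee, 2320), (7060, law, 2, Ola, 9380), (840, law, 2, Ada, 3700), (840, law, 2, Bo, 3500), (840, law, 2, Lee, 2320), (840, law, 2, Ola, 9380), (8970, law, 4, Ada, 3700), (8970, law, 4, Bo, 3500), (8970, law, 4, Lee, 2320), (8970, law, 4, Ola, 9380)}
Selection salary ≠ 7060: {(5660, law, 2, Ada, 3700), (5660, law, 2, Bo, 3500), (5660, law, 2, Lee, 2320), (5660, law, 2, Ola, 9380), (840, law, 2, Ada, 3700), (840, law, 2, Bo, 3500), (840, law, 2, Lee, 2320), (840, law, 2, Ola, 9380), (8970, law, 4, Ada, 3700), (8970, law, 4, Bo, 3500), (8970, law, 4, Lee, 2320), (8970, law, 4, Ola, 9380)}
π_{budget, salary, floor} gives {(2320, 5660, 2), (2320, 840, 2), (2320, 8970, 4), (3500, 5660, 2), (3500, 840, 2), (3500, 8970, 4), (3700, 5660, 2), (3700, 840, 2), (3700, 8970, 4), (9380, 5660, 2), (9380, 840, 2), (9380, 8970, 4)}.

{(2320, 5660, 2), (2320, 840, 2), (2320, 8970, 4), (3500, 5660, 2), (3500, 840, 2), (3500, 8970, 4), (3700, 5660, 2), (3700, 840, 2), (3700, 8970, 4), (9380, 5660, 2), (9380, 840, 2), (9380, 8970, 4)}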